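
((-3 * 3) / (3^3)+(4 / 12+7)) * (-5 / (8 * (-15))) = 7 / 24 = 0.29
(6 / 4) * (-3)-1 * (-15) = 21 / 2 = 10.50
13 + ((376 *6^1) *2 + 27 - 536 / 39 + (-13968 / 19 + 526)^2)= 679808476 / 14079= 48285.28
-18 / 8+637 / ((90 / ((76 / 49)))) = 1571 / 180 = 8.73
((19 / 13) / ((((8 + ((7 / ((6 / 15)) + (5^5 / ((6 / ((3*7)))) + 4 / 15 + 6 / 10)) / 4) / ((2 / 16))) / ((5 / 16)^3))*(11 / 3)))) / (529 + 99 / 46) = 2458125 / 2352714939441152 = 0.00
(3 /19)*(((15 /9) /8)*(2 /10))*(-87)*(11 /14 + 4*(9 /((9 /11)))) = -2871 /112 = -25.63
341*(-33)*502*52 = -293748312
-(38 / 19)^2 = -4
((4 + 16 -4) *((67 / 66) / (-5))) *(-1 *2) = 1072 / 165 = 6.50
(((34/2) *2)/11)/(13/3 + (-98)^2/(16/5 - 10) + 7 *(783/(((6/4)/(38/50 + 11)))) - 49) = 21675/291117068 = 0.00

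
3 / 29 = 0.10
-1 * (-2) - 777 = -775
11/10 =1.10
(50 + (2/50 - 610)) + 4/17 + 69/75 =-237492/425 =-558.80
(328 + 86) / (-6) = -69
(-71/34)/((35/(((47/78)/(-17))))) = 3337/1577940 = 0.00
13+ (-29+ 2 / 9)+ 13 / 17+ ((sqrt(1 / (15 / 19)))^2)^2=-17096 / 1275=-13.41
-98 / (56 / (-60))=105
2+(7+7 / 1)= 16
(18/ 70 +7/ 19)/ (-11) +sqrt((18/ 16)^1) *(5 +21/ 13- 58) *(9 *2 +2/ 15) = -45424 *sqrt(2)/ 65- 416/ 7315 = -988.35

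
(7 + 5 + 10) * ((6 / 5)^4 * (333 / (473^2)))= 863136 / 12711875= 0.07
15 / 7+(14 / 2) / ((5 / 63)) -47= 1517 / 35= 43.34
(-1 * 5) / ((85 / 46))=-46 / 17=-2.71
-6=-6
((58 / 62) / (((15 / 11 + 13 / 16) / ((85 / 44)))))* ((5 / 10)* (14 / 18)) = 34510 / 106857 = 0.32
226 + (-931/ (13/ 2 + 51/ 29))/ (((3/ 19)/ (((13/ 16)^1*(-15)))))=34209797/ 3832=8927.40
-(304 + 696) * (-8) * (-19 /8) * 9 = -171000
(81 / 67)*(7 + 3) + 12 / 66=9044 / 737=12.27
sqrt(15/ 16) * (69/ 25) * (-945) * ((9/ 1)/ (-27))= 4347 * sqrt(15)/ 20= 841.79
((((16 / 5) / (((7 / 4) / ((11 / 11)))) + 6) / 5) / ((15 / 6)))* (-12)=-6576 / 875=-7.52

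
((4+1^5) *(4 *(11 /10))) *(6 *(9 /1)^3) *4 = 384912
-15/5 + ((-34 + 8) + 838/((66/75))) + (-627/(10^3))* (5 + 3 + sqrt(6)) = 916.72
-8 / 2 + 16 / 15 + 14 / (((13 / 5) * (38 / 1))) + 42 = 145267 / 3705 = 39.21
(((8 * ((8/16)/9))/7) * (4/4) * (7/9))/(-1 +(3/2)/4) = -0.08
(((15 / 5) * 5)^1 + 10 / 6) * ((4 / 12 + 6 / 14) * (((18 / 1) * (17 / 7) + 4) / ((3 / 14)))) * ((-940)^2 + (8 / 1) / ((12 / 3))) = 17488774400 / 7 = 2498396342.86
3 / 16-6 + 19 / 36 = -761 / 144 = -5.28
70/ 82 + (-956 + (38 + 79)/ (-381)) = -4975046/ 5207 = -955.45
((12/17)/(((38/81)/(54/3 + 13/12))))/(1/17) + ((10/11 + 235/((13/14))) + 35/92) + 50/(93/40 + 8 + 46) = 418651719581/563168892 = 743.39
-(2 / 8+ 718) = -718.25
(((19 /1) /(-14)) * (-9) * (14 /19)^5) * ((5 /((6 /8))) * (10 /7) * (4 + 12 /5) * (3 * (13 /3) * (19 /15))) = 18264064 /6859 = 2662.79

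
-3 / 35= -0.09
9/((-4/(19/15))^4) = 130321/1440000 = 0.09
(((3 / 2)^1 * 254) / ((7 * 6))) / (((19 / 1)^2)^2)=127 / 1824494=0.00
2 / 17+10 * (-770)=-130898 / 17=-7699.88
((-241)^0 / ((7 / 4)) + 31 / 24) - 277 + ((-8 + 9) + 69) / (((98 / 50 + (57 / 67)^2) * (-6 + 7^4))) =-3334120077881 / 12118519896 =-275.13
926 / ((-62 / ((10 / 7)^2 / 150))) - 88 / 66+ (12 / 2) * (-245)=-2235264 / 1519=-1471.54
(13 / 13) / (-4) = -1 / 4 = -0.25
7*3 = 21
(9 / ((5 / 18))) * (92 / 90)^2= 4232 / 125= 33.86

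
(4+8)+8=20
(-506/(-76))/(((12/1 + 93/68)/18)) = 17204/1919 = 8.97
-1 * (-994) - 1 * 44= 950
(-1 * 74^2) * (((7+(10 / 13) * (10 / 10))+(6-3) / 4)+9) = -1247159 / 13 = -95935.31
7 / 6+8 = 55 / 6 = 9.17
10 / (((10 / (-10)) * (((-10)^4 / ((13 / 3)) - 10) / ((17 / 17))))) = -13 / 2987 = -0.00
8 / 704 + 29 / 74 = 1313 / 3256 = 0.40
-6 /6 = -1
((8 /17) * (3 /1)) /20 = 6 /85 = 0.07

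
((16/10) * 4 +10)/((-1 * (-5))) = 82/25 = 3.28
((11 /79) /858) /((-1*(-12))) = 1 /73944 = 0.00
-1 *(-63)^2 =-3969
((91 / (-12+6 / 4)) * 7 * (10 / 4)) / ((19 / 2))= -910 / 57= -15.96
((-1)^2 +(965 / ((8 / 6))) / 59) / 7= 3131 / 1652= 1.90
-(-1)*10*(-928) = -9280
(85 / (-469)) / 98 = -85 / 45962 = -0.00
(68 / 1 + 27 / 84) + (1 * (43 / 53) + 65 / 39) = 315199 / 4452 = 70.80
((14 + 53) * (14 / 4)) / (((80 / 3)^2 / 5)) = 4221 / 2560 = 1.65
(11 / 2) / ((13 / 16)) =88 / 13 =6.77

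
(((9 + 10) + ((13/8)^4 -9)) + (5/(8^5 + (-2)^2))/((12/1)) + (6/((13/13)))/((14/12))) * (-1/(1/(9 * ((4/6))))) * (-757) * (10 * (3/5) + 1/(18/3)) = 436537815355373/704729088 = 619440.61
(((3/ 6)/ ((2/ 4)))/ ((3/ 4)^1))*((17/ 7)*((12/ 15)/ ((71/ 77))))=2992/ 1065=2.81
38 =38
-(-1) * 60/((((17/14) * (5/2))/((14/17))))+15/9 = 15557/867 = 17.94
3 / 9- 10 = -29 / 3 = -9.67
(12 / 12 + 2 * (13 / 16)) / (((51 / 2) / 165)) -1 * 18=-69 / 68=-1.01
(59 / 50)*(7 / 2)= 413 / 100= 4.13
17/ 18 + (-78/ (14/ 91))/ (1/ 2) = -18235/ 18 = -1013.06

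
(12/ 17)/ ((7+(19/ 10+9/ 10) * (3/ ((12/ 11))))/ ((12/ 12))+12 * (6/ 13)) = 520/ 14909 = 0.03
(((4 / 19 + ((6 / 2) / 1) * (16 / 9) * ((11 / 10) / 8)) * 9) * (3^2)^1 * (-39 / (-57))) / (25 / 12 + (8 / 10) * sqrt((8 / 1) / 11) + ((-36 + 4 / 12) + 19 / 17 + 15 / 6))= -6475997153340 / 3707861550347 - 31434728832 * sqrt(22) / 3707861550347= -1.79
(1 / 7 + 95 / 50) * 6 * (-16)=-6864 / 35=-196.11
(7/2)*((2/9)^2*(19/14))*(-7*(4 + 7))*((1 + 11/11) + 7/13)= -16093/351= -45.85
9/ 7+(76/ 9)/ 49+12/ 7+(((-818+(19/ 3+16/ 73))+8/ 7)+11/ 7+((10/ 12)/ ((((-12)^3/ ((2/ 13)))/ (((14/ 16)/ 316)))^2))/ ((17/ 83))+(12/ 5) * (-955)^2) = 643643760894801363286222327/ 294162590008464113664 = 2188054.44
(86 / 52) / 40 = 43 / 1040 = 0.04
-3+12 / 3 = 1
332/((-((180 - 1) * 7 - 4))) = -332/1249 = -0.27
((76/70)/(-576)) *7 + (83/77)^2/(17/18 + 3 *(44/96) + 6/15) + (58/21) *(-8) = -181221347089/8358467040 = -21.68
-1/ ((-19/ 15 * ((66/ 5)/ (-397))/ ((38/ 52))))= -9925/ 572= -17.35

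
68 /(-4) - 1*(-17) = 0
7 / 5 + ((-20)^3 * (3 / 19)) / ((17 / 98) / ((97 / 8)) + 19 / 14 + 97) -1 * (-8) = -305658733 / 88836305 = -3.44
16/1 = 16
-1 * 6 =-6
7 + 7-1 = 13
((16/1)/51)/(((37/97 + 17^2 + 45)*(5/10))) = 3104/1654185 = 0.00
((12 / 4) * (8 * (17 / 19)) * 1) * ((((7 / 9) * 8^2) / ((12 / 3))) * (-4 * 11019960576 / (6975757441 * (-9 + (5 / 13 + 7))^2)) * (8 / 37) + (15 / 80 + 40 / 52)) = -6267139714007169 / 52501191855658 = -119.37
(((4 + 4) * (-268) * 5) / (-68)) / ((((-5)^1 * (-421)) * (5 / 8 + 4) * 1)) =4288 / 264809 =0.02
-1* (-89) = 89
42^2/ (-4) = -441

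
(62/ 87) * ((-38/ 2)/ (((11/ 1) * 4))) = -589/ 1914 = -0.31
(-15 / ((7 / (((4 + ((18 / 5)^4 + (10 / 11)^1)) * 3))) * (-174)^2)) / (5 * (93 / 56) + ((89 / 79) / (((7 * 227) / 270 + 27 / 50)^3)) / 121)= -4320634227786950436 / 977410316309116818125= -0.00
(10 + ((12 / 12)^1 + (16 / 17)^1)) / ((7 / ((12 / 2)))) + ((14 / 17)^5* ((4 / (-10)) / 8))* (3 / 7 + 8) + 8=128324278 / 7099285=18.08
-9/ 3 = -3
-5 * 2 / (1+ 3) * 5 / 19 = -0.66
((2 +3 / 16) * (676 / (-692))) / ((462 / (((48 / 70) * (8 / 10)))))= -169 / 66605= -0.00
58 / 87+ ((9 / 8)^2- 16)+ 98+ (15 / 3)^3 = 40115 / 192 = 208.93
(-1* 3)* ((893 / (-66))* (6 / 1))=2679 / 11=243.55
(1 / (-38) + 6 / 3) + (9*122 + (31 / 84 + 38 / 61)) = 107185615 / 97356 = 1100.97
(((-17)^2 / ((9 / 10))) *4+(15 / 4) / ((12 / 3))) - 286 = 143911 / 144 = 999.38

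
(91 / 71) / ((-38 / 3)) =-273 / 2698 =-0.10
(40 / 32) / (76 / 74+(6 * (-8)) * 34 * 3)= -185 / 724456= -0.00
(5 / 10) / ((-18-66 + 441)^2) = 0.00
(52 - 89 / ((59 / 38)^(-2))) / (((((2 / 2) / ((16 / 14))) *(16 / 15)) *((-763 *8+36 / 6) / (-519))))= -1827302985 / 123277168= -14.82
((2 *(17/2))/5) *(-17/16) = -289/80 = -3.61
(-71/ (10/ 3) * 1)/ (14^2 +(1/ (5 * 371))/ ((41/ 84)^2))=-0.11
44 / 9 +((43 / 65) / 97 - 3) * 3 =-232124 / 56745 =-4.09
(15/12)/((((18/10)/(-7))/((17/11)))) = -7.51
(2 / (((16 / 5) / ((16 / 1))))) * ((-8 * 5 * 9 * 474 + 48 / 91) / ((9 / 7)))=-1327195.90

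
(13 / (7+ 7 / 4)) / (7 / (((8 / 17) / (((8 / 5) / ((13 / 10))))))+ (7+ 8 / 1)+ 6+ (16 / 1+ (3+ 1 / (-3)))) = 2028 / 79135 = 0.03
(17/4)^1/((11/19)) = 323/44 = 7.34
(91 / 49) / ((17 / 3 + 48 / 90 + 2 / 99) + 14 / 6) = 6435 / 29638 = 0.22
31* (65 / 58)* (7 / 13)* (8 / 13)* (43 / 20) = 9331 / 377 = 24.75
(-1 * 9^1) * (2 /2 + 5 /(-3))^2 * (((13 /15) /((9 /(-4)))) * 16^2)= 53248 /135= 394.43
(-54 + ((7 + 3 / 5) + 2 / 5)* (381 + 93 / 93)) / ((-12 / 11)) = -16511 / 6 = -2751.83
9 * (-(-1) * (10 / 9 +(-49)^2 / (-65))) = -20959 / 65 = -322.45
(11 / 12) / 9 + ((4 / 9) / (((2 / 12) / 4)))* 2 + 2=2531 / 108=23.44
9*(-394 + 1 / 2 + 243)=-2709 / 2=-1354.50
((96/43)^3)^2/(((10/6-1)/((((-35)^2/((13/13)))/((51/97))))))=46505597180313600/107463171833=432758.46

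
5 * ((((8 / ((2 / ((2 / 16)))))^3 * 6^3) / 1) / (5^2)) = 27 / 5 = 5.40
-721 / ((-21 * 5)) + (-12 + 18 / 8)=-173 / 60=-2.88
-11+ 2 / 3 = -31 / 3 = -10.33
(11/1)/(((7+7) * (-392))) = -11/5488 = -0.00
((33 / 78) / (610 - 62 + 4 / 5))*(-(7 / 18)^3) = -55 / 1213056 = -0.00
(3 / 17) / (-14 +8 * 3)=3 / 170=0.02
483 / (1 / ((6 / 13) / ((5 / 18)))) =52164 / 65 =802.52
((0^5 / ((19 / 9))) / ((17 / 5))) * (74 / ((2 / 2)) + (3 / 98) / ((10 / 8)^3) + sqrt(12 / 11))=0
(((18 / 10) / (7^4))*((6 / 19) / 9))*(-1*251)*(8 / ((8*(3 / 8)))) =-4016 / 228095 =-0.02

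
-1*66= -66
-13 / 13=-1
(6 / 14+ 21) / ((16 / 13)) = 975 / 56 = 17.41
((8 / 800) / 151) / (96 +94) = 1 / 2869000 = 0.00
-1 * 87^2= -7569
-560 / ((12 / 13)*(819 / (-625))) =12500 / 27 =462.96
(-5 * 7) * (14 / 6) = -245 / 3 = -81.67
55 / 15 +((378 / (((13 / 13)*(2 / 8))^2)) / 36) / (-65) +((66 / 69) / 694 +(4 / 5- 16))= -21969548 / 1556295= -14.12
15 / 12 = 5 / 4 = 1.25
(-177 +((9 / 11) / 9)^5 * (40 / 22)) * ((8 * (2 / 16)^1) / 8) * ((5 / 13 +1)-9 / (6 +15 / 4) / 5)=-940698831 / 35431220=-26.55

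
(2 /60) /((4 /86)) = 43 /60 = 0.72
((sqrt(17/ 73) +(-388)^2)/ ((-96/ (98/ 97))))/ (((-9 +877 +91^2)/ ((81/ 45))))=-2037/ 6535 - 21* sqrt(1241)/ 740389360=-0.31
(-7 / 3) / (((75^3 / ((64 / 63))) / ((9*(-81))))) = 64 / 15625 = 0.00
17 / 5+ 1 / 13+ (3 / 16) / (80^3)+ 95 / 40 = 5.85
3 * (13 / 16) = 39 / 16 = 2.44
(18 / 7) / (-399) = -6 / 931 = -0.01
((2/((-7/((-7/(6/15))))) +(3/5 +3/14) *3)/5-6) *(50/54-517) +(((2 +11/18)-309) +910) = 27705911/9450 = 2931.84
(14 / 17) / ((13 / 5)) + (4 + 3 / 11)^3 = 23038053 / 294151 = 78.32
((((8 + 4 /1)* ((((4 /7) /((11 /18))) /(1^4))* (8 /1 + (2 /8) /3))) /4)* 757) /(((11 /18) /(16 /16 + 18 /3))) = 23790996 /121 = 196619.80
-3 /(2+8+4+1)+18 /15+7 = 8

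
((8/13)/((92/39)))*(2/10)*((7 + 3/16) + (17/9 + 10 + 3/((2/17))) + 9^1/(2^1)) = 7067/2760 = 2.56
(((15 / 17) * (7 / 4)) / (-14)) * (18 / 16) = -135 / 1088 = -0.12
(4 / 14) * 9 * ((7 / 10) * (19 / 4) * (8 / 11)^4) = 175104 / 73205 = 2.39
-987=-987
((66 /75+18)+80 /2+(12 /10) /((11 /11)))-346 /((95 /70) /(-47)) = 5720238 /475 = 12042.61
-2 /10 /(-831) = 1 /4155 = 0.00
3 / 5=0.60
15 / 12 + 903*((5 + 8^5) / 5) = 118376101 / 20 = 5918805.05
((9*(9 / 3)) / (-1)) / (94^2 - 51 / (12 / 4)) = -27 / 8819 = -0.00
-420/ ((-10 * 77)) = 6/ 11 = 0.55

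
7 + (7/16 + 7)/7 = 129/16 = 8.06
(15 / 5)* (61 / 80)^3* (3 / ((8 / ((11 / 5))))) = 22471119 / 20480000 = 1.10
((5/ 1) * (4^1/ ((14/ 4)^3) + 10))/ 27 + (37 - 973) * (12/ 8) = -4328378/ 3087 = -1402.13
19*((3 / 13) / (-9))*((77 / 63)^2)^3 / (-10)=33659659 / 207261990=0.16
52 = 52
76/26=38/13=2.92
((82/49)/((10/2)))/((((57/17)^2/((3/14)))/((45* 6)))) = 213282/123823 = 1.72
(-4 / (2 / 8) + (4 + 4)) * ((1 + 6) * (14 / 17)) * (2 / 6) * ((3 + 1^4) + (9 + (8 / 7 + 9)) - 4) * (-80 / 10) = 120064 / 51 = 2354.20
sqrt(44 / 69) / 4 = sqrt(759) / 138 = 0.20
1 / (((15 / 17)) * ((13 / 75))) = 85 / 13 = 6.54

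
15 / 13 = 1.15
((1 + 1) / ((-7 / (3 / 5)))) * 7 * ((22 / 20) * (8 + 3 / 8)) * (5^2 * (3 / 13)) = -6633 / 104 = -63.78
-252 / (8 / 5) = -315 / 2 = -157.50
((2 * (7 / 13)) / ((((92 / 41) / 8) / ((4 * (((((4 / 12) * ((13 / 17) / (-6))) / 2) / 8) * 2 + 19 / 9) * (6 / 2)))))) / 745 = 295897 / 2272101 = 0.13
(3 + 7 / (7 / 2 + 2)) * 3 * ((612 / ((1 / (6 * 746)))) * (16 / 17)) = 363522816 / 11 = 33047528.73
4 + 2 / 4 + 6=10.50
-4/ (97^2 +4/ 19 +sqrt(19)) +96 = 96.00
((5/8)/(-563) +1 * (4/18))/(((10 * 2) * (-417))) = -8963/338070240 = -0.00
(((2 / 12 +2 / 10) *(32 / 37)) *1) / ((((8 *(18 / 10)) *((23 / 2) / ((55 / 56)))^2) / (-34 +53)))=0.00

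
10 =10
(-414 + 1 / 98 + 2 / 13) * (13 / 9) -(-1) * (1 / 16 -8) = -605.70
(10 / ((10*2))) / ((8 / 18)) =9 / 8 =1.12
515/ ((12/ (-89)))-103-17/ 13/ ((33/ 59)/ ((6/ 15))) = -11221263/ 2860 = -3923.52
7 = 7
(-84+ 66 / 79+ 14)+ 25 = -3489 / 79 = -44.16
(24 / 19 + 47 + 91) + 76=4090 / 19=215.26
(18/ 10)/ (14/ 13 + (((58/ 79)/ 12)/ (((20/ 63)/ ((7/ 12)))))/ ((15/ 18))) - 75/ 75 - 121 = -59994478/ 497819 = -120.51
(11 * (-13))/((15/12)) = -572/5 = -114.40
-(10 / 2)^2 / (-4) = 25 / 4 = 6.25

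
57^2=3249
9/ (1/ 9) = 81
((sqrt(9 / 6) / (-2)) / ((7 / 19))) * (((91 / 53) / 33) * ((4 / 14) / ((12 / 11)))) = -247 * sqrt(6) / 26712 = -0.02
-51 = -51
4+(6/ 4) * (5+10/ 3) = 33/ 2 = 16.50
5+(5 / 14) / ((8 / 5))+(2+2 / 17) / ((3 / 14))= 28761 / 1904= 15.11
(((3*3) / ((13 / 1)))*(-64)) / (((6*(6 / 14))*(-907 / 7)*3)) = 1568 / 35373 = 0.04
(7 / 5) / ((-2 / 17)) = -119 / 10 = -11.90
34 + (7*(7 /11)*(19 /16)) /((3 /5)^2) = 48.69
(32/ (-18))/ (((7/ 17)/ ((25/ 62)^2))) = -42500/ 60543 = -0.70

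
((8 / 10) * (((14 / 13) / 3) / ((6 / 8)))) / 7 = 32 / 585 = 0.05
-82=-82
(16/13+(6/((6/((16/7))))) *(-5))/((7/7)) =-928/91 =-10.20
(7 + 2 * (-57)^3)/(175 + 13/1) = -1970.10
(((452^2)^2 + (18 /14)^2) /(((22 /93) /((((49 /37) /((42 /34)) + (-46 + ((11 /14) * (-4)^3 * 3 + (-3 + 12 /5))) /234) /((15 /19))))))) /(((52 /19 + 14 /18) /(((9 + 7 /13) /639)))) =9814862672192059394039 /45302333030955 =216652477.16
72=72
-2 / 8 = -1 / 4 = -0.25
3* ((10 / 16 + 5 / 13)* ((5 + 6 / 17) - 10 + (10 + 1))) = 19.24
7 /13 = 0.54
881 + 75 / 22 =19457 / 22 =884.41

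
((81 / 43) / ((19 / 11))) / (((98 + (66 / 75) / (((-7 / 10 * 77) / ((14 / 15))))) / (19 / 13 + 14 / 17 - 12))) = -52858575 / 488853326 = -0.11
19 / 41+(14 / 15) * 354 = 330.86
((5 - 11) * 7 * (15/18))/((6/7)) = -245/6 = -40.83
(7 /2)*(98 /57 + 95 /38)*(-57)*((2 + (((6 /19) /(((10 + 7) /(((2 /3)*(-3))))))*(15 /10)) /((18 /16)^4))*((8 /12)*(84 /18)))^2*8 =-251722.42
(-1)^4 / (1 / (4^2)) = 16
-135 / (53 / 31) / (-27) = 155 / 53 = 2.92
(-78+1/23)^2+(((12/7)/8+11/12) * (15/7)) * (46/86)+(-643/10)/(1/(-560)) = 42086.52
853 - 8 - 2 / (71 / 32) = 59931 / 71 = 844.10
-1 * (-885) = 885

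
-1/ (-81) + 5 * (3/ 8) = 1223/ 648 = 1.89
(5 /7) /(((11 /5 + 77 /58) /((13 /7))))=18850 /50127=0.38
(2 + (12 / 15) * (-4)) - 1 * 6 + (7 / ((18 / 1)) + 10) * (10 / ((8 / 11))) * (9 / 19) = 45953 / 760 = 60.46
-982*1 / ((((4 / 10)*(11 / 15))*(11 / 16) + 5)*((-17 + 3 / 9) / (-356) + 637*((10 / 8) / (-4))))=503412480 / 530691719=0.95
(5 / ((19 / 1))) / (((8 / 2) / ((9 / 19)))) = 45 / 1444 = 0.03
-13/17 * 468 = -6084/17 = -357.88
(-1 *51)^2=2601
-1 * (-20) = 20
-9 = -9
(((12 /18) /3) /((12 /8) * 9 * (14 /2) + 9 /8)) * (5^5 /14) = 5000 /9639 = 0.52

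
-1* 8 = -8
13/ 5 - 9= -32/ 5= -6.40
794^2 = 630436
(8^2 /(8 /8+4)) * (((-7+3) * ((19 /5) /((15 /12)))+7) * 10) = -16512 /25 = -660.48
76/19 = 4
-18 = -18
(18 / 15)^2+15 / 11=771 / 275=2.80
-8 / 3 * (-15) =40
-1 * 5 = -5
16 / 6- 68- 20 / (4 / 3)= -241 / 3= -80.33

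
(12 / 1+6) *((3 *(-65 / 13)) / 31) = -270 / 31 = -8.71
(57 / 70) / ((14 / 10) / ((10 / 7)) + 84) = 285 / 29743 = 0.01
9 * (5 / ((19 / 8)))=360 / 19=18.95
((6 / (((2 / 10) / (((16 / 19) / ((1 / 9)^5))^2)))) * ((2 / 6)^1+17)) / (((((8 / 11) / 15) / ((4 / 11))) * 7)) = 3481205545958400 / 2527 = 1377604094166.36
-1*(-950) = 950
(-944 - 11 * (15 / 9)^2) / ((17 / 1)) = -8771 / 153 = -57.33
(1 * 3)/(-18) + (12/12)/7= -1/42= -0.02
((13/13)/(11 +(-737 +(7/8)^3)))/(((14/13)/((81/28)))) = -67392/18197081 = -0.00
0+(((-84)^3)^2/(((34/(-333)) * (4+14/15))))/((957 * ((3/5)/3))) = -19760514278400/5423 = -3643834460.34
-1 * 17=-17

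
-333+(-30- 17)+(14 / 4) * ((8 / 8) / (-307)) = -233327 / 614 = -380.01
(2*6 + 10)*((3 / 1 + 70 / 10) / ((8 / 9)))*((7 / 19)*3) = 10395 / 38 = 273.55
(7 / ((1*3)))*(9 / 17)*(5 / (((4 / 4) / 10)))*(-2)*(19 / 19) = -2100 / 17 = -123.53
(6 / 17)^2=36 / 289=0.12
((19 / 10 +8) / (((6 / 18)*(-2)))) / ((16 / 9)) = -2673 / 320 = -8.35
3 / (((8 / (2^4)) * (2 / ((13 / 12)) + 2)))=1.56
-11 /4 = -2.75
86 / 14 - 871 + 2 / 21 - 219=-22759 / 21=-1083.76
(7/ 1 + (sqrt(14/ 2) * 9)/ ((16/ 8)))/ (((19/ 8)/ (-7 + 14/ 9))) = -43.34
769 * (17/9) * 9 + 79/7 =91590/7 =13084.29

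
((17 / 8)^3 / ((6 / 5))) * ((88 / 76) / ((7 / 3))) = 270215 / 68096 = 3.97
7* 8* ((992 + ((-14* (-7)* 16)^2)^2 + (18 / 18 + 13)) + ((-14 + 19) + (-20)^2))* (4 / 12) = 338510590588072 / 3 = 112836863529357.33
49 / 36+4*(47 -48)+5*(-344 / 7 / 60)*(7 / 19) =-2837 / 684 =-4.15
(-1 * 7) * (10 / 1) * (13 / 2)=-455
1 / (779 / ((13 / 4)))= 13 / 3116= 0.00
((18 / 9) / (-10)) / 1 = -1 / 5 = -0.20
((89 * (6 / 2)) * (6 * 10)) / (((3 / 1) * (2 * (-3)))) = -890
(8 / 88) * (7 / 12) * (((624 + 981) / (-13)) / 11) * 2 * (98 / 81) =-183505 / 127413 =-1.44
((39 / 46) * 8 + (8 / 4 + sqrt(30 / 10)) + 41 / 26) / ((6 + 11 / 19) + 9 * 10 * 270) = 19 * sqrt(3) / 461825 + 3363 / 7890610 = 0.00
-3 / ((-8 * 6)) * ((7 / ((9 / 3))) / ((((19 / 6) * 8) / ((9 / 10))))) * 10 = 63 / 1216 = 0.05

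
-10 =-10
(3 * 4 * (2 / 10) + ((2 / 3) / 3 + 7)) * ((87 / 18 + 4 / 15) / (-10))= -4.91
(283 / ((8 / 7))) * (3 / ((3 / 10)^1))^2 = 49525 / 2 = 24762.50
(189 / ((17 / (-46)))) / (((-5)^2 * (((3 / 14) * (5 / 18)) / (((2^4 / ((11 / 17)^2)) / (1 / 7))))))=-1390483584 / 15125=-91932.80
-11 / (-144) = 11 / 144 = 0.08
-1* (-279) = 279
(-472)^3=-105154048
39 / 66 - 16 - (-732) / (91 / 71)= 1112535 / 2002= 555.71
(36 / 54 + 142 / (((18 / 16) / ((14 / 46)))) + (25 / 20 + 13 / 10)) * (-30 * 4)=-344714 / 69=-4995.86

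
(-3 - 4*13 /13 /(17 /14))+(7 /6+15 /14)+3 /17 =-3.88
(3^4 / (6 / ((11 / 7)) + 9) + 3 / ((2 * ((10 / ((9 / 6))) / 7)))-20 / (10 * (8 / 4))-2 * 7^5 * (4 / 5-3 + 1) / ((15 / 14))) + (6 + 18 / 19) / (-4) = 6724796743 / 178600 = 37652.84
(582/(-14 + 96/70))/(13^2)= -10185/37349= -0.27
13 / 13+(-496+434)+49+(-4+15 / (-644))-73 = -57331 / 644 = -89.02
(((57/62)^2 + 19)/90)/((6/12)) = 15257/34596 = 0.44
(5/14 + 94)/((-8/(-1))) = 1321/112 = 11.79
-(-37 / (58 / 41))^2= -2301289 / 3364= -684.09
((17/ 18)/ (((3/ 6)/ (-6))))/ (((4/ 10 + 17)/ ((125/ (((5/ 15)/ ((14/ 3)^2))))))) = -4165000/ 783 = -5319.28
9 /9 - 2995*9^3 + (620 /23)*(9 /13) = -652817266 /299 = -2183335.34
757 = 757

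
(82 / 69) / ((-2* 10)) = -41 / 690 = -0.06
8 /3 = 2.67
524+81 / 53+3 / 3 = 27906 / 53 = 526.53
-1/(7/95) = -95/7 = -13.57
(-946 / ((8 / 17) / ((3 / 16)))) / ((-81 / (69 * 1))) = 184943 / 576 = 321.08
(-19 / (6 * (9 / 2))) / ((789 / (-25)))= 475 / 21303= 0.02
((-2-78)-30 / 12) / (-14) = 165 / 28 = 5.89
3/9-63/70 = -17/30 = -0.57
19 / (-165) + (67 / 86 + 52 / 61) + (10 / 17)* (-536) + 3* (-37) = -6250617193 / 14715030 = -424.78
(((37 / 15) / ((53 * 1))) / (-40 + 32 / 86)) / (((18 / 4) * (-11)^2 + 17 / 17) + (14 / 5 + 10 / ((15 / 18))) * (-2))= -1591 / 698879412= -0.00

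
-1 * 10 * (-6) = 60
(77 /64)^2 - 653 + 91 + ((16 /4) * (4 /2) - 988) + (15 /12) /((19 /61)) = -1536.54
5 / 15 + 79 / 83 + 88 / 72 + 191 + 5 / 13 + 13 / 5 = 9540668 / 48555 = 196.49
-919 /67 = -13.72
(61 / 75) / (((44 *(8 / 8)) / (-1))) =-61 / 3300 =-0.02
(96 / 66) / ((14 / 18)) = 144 / 77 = 1.87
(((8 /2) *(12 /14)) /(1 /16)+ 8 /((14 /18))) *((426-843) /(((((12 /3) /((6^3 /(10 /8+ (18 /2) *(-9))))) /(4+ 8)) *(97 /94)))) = 46330154496 /216601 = 213896.31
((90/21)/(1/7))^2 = 900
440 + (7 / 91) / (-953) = 5451159 / 12389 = 440.00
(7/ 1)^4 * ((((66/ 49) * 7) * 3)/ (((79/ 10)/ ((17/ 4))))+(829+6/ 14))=160211527/ 79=2027994.01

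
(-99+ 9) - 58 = -148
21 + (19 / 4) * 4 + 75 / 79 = 3235 / 79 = 40.95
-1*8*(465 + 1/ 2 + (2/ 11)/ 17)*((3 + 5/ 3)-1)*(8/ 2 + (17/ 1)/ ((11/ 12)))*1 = -172708192/ 561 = -307857.74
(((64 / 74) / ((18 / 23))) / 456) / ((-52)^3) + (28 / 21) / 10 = 889626701 / 6672201120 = 0.13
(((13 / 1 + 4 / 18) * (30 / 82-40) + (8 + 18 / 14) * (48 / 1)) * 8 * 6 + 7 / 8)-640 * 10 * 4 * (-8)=1384768267 / 6888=201040.69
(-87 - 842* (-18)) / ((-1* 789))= -19.10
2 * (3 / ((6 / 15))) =15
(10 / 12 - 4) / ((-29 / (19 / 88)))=361 / 15312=0.02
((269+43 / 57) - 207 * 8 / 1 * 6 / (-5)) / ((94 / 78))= 8362016 / 4465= 1872.79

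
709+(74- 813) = -30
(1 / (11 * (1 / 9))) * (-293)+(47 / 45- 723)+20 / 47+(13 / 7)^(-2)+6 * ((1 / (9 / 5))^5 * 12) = -2743471492786 / 2866271265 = -957.16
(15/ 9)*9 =15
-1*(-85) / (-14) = -85 / 14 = -6.07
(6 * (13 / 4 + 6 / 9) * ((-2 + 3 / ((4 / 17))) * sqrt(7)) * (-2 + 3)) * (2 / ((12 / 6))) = 668.38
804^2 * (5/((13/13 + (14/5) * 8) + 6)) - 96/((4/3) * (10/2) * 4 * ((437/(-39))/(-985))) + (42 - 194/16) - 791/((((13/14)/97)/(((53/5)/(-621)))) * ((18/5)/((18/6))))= 19990679359943/180383112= 110823.45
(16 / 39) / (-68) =-4 / 663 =-0.01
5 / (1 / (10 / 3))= 50 / 3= 16.67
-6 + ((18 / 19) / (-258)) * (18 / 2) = -6.03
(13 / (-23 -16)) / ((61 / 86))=-86 / 183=-0.47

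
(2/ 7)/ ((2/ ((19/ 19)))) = 1/ 7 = 0.14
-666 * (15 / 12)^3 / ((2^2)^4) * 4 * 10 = -203.25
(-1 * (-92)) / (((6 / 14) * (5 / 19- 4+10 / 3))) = -532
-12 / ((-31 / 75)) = 900 / 31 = 29.03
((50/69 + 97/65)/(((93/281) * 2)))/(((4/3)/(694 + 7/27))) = 455419229/261144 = 1743.94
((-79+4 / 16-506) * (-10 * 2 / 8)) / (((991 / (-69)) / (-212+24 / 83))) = 3544953315 / 164506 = 21549.08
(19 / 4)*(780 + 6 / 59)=437247 / 118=3705.48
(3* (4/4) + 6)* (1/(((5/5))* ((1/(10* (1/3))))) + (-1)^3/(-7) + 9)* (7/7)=786/7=112.29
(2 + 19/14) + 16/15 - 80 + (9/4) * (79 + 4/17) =733301/7140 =102.70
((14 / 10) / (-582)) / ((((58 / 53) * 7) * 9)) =-53 / 1519020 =-0.00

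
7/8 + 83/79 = 1217/632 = 1.93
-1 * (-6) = 6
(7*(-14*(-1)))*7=686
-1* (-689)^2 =-474721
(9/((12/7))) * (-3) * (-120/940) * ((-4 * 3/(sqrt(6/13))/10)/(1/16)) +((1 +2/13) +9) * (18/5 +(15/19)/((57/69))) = 1085436/23465 - 1512 * sqrt(78)/235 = -10.57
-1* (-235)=235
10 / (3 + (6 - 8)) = 10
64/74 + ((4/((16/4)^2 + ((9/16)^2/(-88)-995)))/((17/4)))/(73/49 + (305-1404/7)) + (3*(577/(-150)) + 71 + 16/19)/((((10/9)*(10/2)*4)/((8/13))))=5634673815993117469/2222961258001526250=2.53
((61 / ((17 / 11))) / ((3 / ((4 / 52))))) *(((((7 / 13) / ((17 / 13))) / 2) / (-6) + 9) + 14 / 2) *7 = 113.11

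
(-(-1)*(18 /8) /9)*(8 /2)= 1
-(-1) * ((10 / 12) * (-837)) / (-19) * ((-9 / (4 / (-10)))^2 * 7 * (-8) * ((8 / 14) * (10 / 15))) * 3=-22599000 / 19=-1189421.05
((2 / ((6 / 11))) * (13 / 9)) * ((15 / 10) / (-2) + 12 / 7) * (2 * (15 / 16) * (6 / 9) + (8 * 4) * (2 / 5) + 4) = 51623 / 560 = 92.18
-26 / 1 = -26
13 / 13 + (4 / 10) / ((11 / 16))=1.58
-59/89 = -0.66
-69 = -69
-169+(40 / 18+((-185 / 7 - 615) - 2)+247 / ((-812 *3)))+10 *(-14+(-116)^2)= 976419631 / 7308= 133609.69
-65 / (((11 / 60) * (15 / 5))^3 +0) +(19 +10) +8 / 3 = -1433555 / 3993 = -359.02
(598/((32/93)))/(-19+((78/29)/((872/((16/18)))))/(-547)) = -144240498207/1576909520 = -91.47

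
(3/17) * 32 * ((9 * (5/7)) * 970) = 4190400/119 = 35213.45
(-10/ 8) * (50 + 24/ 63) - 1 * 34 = -4073/ 42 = -96.98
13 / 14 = 0.93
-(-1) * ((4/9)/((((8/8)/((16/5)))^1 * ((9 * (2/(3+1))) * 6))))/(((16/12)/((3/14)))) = 8/945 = 0.01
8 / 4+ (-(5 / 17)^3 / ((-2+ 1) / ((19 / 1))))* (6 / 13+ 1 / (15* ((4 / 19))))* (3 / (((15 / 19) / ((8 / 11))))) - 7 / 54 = 110401319 / 37938186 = 2.91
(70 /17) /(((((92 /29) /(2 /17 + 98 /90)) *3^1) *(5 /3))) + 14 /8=2.06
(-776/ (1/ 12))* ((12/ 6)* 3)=-55872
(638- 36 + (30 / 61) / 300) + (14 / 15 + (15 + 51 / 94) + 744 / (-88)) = 610.02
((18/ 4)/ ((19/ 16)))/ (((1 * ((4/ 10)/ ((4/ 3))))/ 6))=1440/ 19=75.79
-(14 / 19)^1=-14 / 19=-0.74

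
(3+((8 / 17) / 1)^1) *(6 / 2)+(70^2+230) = 87387 / 17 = 5140.41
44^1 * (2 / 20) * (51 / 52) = 561 / 130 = 4.32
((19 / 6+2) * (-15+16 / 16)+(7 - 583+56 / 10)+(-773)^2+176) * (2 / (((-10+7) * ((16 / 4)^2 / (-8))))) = 8955934 / 45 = 199020.76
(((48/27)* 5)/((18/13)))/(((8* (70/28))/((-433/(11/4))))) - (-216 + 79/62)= 164.18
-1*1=-1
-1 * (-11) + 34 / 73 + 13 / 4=4297 / 292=14.72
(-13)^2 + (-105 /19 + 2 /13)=40416 /247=163.63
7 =7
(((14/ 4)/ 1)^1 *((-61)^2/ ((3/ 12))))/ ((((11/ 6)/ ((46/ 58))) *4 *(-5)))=-1797243/ 1595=-1126.80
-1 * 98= -98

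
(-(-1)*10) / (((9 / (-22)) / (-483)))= 11806.67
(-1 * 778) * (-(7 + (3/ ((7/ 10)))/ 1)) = 61462/ 7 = 8780.29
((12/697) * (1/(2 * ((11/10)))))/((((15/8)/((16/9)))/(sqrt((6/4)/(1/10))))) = 512 * sqrt(15)/69003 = 0.03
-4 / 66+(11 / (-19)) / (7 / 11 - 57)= -19567 / 388740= -0.05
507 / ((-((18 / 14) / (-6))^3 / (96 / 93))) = 14839552 / 279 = 53188.36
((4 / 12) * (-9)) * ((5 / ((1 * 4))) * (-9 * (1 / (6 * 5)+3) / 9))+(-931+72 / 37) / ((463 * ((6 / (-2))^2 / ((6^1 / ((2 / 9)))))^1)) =733921 / 137048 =5.36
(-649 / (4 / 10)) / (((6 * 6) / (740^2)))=-222120250 / 9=-24680027.78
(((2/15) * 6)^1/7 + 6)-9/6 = 323/70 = 4.61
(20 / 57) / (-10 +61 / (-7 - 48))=-1100 / 34827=-0.03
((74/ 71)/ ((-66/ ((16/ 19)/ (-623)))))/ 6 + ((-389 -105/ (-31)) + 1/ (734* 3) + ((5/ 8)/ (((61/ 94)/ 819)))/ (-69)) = -2109208274640494693/ 5312275762676652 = -397.04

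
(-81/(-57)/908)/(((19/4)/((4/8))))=27/163894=0.00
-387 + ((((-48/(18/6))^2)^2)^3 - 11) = 281474976710258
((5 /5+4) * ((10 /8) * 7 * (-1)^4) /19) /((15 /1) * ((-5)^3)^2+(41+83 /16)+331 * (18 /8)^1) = 140 /14298089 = 0.00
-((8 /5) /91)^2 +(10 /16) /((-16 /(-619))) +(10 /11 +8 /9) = 68149541717 /2623420800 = 25.98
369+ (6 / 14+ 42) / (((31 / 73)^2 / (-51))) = -78236100 / 6727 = -11630.16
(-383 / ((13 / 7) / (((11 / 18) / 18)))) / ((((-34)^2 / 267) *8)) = -2624699 / 12984192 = -0.20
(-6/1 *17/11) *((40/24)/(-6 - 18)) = 85/132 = 0.64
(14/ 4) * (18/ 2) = 31.50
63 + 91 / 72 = 4627 / 72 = 64.26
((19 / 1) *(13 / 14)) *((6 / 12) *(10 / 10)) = 247 / 28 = 8.82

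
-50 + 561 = 511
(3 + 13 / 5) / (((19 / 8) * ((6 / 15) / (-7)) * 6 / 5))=-1960 / 57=-34.39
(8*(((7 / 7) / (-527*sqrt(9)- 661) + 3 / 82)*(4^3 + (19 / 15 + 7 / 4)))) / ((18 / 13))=86825453 / 6204735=13.99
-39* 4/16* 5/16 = -195/64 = -3.05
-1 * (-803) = 803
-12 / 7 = -1.71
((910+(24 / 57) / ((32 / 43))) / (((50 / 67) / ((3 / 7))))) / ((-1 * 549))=-4636601 / 4867800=-0.95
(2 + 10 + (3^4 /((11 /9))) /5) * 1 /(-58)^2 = 1389 /185020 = 0.01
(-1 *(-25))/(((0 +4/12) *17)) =75/17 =4.41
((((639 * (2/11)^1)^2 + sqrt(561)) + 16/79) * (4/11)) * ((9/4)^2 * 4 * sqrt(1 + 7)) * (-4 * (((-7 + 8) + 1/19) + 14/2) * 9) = -115134177110112 * sqrt(2)/1997831-892296 * sqrt(1122)/209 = -81643552.31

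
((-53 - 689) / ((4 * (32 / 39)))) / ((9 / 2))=-4823 / 96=-50.24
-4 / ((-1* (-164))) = -1 / 41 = -0.02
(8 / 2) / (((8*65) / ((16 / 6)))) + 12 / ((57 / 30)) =23476 / 3705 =6.34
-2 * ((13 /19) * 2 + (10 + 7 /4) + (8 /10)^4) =-642581 /23750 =-27.06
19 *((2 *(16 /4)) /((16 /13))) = 247 /2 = 123.50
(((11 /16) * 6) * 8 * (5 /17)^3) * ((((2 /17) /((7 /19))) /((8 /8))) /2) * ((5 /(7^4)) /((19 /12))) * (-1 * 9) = -0.00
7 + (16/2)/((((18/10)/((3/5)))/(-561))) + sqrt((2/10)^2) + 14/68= -253061/170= -1488.59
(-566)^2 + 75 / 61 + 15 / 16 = 312669571 / 976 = 320358.17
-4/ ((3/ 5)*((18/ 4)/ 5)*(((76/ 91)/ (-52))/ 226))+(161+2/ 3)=104394.81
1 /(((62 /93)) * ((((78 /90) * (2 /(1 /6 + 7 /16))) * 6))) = 145 /1664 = 0.09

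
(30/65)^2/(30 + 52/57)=1026/148889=0.01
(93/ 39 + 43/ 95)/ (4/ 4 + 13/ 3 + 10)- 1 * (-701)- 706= -136769/ 28405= -4.81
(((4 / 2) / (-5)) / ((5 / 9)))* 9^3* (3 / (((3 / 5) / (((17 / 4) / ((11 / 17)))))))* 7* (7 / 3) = -30970107 / 110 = -281546.43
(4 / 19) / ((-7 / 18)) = -72 / 133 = -0.54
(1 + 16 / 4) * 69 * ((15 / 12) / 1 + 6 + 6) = 18285 / 4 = 4571.25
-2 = -2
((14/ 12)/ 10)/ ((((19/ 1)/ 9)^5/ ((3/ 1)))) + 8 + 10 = 891808983/ 49521980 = 18.01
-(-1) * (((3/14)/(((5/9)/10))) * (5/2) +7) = 233/14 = 16.64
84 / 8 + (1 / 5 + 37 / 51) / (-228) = 10.50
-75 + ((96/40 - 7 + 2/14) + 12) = -2361/35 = -67.46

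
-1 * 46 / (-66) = 23 / 33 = 0.70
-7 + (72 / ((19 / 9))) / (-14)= -1255 / 133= -9.44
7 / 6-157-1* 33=-1133 / 6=-188.83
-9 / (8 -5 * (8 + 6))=9 / 62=0.15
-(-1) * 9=9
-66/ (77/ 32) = -192/ 7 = -27.43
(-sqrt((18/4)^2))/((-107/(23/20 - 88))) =-3.65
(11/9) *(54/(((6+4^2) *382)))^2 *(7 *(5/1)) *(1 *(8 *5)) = 28350/401291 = 0.07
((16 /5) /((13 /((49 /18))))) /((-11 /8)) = -3136 /6435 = -0.49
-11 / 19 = -0.58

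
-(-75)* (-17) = -1275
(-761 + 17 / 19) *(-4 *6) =346608 / 19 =18242.53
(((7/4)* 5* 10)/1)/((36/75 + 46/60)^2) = 1968750/34969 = 56.30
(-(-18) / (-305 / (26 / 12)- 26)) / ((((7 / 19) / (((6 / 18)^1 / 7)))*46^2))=-741 / 112393456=-0.00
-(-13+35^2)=-1212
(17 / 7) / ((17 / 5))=5 / 7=0.71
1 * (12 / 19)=12 / 19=0.63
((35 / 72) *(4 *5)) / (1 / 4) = 350 / 9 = 38.89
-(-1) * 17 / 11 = 17 / 11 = 1.55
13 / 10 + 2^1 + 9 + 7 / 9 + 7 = 20.08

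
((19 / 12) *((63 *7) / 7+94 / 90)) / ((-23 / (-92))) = 54758 / 135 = 405.61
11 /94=0.12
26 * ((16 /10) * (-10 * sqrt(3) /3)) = -416 * sqrt(3) /3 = -240.18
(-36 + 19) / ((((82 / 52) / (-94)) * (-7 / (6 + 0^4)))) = -249288 / 287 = -868.60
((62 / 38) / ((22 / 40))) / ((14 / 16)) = 4960 / 1463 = 3.39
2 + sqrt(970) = 33.14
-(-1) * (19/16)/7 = 19/112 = 0.17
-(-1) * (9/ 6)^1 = 3/ 2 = 1.50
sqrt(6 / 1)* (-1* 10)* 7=-70* sqrt(6)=-171.46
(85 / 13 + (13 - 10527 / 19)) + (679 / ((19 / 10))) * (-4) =-485105 / 247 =-1963.99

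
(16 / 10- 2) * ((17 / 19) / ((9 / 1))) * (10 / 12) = -17 / 513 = -0.03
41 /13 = 3.15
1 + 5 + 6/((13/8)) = 126/13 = 9.69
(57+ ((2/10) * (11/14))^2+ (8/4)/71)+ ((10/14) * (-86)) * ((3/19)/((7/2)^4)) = 129207375247/2267264300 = 56.99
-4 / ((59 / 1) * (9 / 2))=-8 / 531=-0.02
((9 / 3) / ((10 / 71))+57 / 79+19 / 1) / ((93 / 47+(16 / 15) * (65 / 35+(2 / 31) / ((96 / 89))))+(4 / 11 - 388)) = -32721380307 / 305994110588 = -0.11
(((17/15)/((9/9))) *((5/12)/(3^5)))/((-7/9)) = -0.00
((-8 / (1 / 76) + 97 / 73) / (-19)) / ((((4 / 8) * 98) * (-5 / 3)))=-132861 / 339815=-0.39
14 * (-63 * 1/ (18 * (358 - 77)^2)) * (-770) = 37730/ 78961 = 0.48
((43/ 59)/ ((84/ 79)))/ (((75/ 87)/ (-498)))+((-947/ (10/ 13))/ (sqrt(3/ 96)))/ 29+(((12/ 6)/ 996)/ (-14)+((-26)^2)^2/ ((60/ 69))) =5400242767063/ 10283700 -24622 * sqrt(2)/ 145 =524886.30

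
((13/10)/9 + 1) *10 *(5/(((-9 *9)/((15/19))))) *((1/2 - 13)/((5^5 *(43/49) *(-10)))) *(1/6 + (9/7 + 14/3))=-0.00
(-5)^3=-125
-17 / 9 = -1.89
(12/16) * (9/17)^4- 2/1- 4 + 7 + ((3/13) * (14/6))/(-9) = 39052151/39087828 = 1.00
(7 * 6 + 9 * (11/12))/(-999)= -0.05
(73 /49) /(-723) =-73 /35427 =-0.00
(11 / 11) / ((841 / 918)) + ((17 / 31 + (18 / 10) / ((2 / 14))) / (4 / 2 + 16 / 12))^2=8410728159 / 505125625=16.65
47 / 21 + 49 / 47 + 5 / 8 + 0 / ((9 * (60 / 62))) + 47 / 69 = 277667 / 60536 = 4.59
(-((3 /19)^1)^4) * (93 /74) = -0.00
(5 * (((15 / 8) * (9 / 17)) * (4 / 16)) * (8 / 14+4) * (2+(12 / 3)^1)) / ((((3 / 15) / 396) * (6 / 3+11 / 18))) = 144342000 / 5593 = 25807.62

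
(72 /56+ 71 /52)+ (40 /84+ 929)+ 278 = 1321459 /1092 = 1210.13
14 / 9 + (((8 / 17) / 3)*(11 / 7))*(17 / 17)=1930 / 1071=1.80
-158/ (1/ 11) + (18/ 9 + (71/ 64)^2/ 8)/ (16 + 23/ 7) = -7687861801/ 4423680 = -1737.89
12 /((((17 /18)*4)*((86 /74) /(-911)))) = -1820178 /731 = -2489.98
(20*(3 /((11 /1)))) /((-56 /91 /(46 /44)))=-4485 /484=-9.27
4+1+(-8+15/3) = 2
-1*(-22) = 22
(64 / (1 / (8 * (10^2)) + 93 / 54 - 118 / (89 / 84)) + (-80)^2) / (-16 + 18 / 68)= -3057523320320 / 7518033893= -406.69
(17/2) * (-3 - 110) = -1921/2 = -960.50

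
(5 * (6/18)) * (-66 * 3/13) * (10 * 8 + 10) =-29700/13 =-2284.62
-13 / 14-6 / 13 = -253 / 182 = -1.39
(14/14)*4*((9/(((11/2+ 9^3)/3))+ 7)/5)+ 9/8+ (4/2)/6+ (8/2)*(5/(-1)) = -2276173/176280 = -12.91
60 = 60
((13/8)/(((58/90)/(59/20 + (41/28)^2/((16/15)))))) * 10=181992915/1455104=125.07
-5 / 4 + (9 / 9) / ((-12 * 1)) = -4 / 3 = -1.33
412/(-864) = -103/216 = -0.48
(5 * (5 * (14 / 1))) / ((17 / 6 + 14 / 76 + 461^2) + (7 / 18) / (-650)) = 77805000 / 47244088967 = 0.00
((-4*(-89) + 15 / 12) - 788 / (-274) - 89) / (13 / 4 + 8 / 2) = 148577 / 3973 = 37.40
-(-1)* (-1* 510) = -510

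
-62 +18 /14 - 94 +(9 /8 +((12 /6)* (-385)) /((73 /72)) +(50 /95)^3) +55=-24055041107 /28039592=-857.90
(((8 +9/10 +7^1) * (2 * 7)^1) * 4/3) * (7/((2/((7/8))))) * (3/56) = 7791/160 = 48.69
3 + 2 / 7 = 23 / 7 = 3.29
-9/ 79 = -0.11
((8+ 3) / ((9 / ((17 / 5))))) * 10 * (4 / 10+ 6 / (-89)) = 55352 / 4005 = 13.82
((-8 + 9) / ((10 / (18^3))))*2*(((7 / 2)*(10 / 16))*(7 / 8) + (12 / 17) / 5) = 16301169 / 6800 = 2397.23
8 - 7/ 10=73/ 10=7.30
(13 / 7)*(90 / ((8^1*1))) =585 / 28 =20.89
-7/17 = -0.41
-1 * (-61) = 61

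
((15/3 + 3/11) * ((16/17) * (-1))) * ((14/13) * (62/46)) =-402752/55913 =-7.20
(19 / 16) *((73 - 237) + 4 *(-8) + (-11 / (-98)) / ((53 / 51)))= -19331797 / 83104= -232.62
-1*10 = -10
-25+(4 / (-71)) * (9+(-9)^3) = 1105 / 71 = 15.56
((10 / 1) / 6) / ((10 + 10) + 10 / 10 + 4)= 1 / 15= 0.07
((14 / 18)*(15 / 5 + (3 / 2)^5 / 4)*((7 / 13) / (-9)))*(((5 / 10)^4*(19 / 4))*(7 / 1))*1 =-1362053 / 2875392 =-0.47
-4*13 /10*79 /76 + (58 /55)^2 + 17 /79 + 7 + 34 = 335290463 /9081050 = 36.92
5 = 5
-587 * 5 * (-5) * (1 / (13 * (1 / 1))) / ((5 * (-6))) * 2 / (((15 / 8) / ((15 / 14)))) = -11740 / 273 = -43.00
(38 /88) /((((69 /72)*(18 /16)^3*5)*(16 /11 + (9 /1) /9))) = 19456 /754515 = 0.03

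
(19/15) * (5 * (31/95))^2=961/285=3.37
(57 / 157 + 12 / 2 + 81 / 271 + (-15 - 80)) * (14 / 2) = -26309633 / 42547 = -618.37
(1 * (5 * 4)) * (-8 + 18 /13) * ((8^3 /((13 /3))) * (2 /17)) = -5283840 /2873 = -1839.14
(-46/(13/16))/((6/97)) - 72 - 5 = -38699/39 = -992.28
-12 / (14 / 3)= -2.57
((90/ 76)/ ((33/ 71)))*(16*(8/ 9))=36.24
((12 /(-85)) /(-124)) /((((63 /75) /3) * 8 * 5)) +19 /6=280373 /88536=3.17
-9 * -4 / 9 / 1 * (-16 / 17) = -64 / 17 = -3.76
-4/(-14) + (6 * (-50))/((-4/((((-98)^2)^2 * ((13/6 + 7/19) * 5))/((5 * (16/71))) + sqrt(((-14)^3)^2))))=20700446293701/266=77821226668.05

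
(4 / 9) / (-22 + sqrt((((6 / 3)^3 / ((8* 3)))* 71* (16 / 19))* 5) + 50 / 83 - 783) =-28076908 / 50808417661 - 110224* sqrt(20235) / 2286378794745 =-0.00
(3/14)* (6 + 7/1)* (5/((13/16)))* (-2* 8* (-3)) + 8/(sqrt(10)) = 4* sqrt(10)/5 + 5760/7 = 825.39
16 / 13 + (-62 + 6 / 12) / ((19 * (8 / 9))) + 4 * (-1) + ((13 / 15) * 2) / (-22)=-4231651 / 652080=-6.49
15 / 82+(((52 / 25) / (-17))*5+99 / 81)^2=0.56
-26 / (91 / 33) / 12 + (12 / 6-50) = -683 / 14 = -48.79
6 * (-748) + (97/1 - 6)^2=3793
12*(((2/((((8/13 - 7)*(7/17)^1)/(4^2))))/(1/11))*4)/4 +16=-924208/581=-1590.72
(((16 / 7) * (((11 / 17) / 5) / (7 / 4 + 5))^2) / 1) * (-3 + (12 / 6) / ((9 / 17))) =30976 / 47403225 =0.00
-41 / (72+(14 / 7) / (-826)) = -16933 / 29735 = -0.57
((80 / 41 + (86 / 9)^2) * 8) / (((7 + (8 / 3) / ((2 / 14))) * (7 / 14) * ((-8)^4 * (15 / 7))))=7039 / 1062720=0.01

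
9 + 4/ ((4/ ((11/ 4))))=47/ 4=11.75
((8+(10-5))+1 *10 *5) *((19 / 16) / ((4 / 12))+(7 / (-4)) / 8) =210.66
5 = 5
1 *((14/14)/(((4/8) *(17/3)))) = 6/17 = 0.35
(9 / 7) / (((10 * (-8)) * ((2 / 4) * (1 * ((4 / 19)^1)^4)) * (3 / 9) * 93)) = -1172889 / 2222080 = -0.53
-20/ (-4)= 5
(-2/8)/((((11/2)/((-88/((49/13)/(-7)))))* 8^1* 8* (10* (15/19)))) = -247/16800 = -0.01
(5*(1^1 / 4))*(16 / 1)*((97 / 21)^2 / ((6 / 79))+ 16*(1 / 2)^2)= 7538950 / 1323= 5698.37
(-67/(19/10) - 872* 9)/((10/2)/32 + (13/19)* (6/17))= -81481408/4111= -19820.34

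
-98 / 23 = -4.26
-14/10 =-7/5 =-1.40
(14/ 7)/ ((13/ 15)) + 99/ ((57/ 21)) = 9579/ 247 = 38.78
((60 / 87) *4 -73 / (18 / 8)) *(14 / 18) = -54236 / 2349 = -23.09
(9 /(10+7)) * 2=18 /17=1.06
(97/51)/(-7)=-97/357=-0.27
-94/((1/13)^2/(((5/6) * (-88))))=3494920/3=1164973.33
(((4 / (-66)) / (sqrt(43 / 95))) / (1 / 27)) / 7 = -18 * sqrt(4085) / 3311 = -0.35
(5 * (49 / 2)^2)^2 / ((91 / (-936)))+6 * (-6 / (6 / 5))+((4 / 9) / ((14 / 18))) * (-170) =-1297082005 / 14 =-92648714.64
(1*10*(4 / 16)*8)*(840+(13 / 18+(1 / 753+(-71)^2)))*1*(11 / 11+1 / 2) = 132868135 / 753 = 176451.71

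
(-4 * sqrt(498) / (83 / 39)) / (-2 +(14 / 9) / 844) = 592488 * sqrt(498) / 629887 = 20.99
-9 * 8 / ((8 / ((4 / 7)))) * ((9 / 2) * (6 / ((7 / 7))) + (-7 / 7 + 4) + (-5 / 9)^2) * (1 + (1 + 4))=-935.24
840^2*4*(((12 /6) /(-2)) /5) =-564480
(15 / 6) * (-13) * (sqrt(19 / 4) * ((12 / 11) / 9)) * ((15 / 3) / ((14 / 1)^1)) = -325 * sqrt(19) / 462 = -3.07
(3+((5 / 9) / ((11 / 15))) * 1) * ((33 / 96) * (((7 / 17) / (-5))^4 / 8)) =74431 / 10022520000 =0.00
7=7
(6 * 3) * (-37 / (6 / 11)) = -1221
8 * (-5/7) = -5.71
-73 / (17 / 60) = -4380 / 17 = -257.65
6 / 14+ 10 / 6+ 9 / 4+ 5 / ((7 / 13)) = 1145 / 84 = 13.63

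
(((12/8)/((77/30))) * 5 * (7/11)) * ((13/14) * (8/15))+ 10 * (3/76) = 42345/32186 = 1.32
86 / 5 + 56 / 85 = 17.86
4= 4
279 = 279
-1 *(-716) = 716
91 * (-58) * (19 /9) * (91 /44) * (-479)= 2185596049 /198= 11038363.88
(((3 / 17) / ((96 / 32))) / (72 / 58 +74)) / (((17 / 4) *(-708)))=-29 / 111615846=-0.00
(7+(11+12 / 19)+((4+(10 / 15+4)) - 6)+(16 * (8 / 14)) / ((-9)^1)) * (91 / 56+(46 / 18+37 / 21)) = 36356305 / 301644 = 120.53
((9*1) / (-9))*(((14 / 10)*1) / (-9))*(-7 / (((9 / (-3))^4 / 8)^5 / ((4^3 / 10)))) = -51380224 / 784526490225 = -0.00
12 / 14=6 / 7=0.86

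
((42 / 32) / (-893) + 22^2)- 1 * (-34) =7401163 / 14288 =518.00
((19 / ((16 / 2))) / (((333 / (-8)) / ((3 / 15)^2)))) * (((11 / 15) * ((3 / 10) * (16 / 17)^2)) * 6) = -53504 / 20049375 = -0.00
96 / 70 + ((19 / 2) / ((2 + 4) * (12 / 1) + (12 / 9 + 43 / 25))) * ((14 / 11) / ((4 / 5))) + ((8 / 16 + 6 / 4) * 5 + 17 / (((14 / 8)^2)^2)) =39799420599 / 2973350380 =13.39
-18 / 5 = -3.60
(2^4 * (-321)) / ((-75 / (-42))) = -71904 / 25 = -2876.16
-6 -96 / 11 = -162 / 11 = -14.73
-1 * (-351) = 351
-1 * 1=-1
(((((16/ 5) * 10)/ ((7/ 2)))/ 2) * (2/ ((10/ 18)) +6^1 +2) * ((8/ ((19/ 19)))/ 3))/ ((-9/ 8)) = -118784/ 945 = -125.70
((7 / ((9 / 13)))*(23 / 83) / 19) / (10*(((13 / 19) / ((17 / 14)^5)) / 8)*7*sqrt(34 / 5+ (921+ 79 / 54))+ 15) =-721530264952398447 / 1485419318721753522059+ 18180483085021348*sqrt(7527030) / 22281289780826302830885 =0.00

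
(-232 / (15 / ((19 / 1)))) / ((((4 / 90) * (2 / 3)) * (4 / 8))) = -19836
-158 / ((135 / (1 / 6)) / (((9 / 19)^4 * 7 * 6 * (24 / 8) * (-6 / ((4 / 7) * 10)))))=8465877 / 6516050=1.30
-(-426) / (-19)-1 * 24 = -882 / 19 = -46.42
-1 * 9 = -9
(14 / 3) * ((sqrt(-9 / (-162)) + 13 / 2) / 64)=7 * sqrt(2) / 576 + 91 / 192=0.49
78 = 78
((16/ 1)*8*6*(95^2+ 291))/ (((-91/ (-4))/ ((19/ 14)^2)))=2582842368/ 4459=579242.51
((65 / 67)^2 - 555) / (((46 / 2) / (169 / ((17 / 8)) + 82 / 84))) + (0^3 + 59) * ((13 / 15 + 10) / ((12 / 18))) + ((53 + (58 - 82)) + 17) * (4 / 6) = -49863841121 / 52655970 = -946.97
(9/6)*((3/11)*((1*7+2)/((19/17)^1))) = 1377/418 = 3.29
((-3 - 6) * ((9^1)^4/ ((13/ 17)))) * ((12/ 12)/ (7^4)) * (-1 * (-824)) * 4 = -3308633568/ 31213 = -106001.78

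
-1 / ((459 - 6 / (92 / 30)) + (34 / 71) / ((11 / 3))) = -17963 / 8212218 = -0.00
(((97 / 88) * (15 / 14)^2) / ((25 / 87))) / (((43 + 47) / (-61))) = -514779 / 172480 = -2.98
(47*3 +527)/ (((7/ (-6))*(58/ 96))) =-192384/ 203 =-947.70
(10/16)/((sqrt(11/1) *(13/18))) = 45 *sqrt(11)/572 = 0.26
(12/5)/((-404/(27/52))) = -81/26260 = -0.00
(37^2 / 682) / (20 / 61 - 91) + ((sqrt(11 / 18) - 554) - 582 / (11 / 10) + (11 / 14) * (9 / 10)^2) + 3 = -2850357364439 / 2640499400 + sqrt(22) / 6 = -1078.69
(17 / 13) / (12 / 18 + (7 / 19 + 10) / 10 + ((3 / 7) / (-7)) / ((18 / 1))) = 79135 / 102882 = 0.77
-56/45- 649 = -650.24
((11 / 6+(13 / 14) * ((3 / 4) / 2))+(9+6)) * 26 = 75049 / 168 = 446.72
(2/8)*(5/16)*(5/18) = 0.02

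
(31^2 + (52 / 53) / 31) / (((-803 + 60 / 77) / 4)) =-486324300 / 101489753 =-4.79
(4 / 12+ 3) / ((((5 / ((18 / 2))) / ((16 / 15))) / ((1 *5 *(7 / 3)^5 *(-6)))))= -1075648 / 81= -13279.60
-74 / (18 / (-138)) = 1702 / 3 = 567.33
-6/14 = -3/7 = -0.43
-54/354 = -9/59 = -0.15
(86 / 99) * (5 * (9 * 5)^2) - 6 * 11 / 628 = 30379137 / 3454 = 8795.35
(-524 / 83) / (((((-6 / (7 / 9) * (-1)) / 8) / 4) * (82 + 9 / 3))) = -58688 / 190485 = -0.31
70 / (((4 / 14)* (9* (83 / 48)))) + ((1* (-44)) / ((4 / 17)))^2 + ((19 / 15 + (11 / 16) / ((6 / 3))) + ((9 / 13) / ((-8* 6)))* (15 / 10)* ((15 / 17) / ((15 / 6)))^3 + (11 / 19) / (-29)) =16350769988909807 / 467347356320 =34986.33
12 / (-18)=-2 / 3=-0.67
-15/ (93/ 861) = -4305/ 31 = -138.87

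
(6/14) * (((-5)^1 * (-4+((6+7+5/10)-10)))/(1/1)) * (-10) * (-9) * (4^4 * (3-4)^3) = -172800/7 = -24685.71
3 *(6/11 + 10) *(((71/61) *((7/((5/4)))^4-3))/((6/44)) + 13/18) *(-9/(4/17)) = -8494605673203/838750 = -10127696.78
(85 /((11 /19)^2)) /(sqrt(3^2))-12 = 26329 /363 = 72.53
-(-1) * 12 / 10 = 6 / 5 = 1.20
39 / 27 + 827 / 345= 3.84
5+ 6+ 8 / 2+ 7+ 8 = 30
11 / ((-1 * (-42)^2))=-11 / 1764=-0.01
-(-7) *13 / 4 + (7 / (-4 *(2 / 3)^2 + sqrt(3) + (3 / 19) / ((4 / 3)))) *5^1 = 16374960 *sqrt(3) / 115343 + 119183813 / 461372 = 504.22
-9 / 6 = -3 / 2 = -1.50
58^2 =3364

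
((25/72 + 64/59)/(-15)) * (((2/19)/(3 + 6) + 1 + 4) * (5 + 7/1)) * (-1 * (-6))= -5213131/151335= -34.45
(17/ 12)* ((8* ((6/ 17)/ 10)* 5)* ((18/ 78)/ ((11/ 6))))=36/ 143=0.25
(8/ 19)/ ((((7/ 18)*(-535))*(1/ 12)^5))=-35831808/ 71155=-503.57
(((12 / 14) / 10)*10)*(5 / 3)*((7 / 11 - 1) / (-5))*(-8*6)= -384 / 77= -4.99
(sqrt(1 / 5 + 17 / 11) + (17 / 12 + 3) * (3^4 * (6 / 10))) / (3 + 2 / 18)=9 * sqrt(330) / 385 + 38637 / 560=69.42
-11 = -11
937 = 937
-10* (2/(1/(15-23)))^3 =40960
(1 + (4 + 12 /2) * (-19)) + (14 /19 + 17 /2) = -6831 /38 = -179.76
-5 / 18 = -0.28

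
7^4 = 2401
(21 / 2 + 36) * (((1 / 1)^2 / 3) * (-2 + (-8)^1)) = -155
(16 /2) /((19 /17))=136 /19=7.16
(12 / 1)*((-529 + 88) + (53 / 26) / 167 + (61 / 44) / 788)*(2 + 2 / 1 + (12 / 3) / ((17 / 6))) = -2290406903757 / 79977469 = -28638.15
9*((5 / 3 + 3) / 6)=7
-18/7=-2.57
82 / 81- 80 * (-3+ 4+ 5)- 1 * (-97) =-30941 / 81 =-381.99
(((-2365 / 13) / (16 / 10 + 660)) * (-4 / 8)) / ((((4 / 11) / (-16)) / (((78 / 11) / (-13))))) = 35475 / 10751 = 3.30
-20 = -20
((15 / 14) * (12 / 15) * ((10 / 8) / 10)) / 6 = 1 / 56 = 0.02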